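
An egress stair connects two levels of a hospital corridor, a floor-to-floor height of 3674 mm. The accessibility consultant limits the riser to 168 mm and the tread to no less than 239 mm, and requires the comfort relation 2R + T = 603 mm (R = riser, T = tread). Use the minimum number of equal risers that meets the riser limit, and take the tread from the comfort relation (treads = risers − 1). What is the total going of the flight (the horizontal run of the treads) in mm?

5649 mm

⌈3674/168⌉ = 22 risers.
R = 3674 ÷ 22 = 167 mm.
From 2R + T = 603: T = 603 − 334 = 269 mm.
Going = (22 − 1) × 269 = 5649 mm.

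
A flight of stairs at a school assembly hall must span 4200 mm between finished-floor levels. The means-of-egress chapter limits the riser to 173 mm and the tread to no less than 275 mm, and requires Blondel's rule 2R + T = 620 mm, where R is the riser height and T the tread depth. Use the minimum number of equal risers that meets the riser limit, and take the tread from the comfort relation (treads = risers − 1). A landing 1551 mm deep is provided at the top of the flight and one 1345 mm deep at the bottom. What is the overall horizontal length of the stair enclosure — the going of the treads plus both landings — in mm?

⌈4200/173⌉ = 25 risers.
Riser R = 4200 / 25 = 168 mm, within the 173 mm limit.
Tread T = 620 − 2 × 168 = 284 mm (≥ 275 mm).
Treads = 25 − 1 = 24; going = 24 × 284 = 6816 mm.
Add landings: 6816 + 1551 + 1345 = 9712 mm.

9712 mm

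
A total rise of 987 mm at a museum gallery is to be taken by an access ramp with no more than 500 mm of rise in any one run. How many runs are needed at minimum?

2 runs

⌈987/500⌉ = 2 ramp runs.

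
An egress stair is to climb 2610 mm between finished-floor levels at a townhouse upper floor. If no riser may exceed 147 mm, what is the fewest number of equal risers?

18 risers

⌈2610/147⌉ = 18 risers.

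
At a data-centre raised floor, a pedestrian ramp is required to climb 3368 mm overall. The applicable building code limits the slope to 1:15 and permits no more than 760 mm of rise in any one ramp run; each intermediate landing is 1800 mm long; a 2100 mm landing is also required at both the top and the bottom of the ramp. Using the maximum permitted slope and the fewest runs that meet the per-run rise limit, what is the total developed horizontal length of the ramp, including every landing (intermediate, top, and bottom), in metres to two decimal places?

61.92 m

At most 760 each: 3368/760 = 4.43, giving 5 ramp runs. That means 4 intermediate landings.
Ramp run (horizontal) at 1:15: 3368 × 15 = 50520 mm.
4 intermediate landings contribute 4 × 1800 = 7200 mm.
Top and bottom landings: 2 × 2100 = 4200 mm.
Total = 50520 + 7200 + 4200 = 61920 mm.
= 61.92 m.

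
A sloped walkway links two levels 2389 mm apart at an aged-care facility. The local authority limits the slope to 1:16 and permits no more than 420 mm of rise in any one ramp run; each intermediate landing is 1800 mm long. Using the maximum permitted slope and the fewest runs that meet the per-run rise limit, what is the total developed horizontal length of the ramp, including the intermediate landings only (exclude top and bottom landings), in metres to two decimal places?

47.22 m

At most 420 each: 2389/420 = 5.69, giving 6 ramp runs. That means 5 intermediate landings.
Horizontal run for 2389 mm of rise at 1:16 is 2389 × 16 = 38224 mm.
Intermediate landings: 5 × 1800 = 9000 mm.
Total developed length = 38224 + 9000 = 47224 mm.
= 47.22 m.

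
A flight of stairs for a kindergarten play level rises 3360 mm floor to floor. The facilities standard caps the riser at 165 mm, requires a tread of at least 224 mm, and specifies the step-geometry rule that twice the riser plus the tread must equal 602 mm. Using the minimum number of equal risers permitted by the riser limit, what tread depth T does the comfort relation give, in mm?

At most 165 each: 3360/165 = 20.36, giving 21 risers.
R = 3360 ÷ 21 = 160 mm.
T = 602 − 2·160 = 282 mm, which satisfies the 224 mm minimum.

282 mm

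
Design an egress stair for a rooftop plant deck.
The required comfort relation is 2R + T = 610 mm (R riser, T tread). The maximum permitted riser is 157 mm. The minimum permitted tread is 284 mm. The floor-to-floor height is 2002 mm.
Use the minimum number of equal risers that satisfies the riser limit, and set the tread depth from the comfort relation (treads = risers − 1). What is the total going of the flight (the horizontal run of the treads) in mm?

2002 / 157 = 12.752 → round up to 13 risers.
R = 2002 ÷ 13 = 154 mm.
From 2R + T = 610: T = 610 − 308 = 302 mm.
Going = (13 − 1) × 302 = 3624 mm.

3624 mm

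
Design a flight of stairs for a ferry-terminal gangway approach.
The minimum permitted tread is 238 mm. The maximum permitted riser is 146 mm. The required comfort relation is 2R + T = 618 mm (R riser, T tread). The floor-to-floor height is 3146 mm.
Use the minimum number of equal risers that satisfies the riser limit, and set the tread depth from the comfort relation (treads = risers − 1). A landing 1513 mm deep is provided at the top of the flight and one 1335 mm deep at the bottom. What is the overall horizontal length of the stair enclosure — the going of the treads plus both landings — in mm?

⌈3146/146⌉ = 22 risers.
Each riser is 3146/22 = 143 mm (≤ 146 mm).
From 2R + T = 618: T = 618 − 286 = 332 mm.
Going = (22 − 1) × 332 = 6972 mm.
Add landings: 6972 + 1513 + 1335 = 9820 mm.

9820 mm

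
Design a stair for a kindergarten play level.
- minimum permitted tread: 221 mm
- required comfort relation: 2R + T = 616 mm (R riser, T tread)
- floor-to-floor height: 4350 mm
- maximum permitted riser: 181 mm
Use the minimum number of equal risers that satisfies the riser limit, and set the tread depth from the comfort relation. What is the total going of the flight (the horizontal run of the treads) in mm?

6432 mm

⌈4350/181⌉ = 25 risers.
R = 4350 ÷ 25 = 174 mm.
From 2R + T = 616: T = 616 − 348 = 268 mm.
25 risers give 24 treads; going = 24 × 268 = 6432 mm.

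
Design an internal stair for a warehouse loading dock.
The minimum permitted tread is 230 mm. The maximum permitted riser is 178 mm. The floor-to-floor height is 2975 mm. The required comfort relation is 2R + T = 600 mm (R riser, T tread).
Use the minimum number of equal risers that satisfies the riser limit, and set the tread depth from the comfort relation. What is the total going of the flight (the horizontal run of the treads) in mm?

4000 mm

⌈2975/178⌉ = 17 risers.
R = 2975 ÷ 17 = 175 mm.
Tread T = 600 − 2 × 175 = 250 mm (≥ 230 mm).
Treads = 17 − 1 = 16; going = 16 × 250 = 4000 mm.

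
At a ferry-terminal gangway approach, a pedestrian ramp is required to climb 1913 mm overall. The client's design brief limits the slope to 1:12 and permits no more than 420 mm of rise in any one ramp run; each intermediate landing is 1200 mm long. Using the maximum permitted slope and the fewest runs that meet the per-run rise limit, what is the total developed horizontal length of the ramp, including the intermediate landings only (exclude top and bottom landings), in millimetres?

1913 / 420 = 4.555 → round up to 5 ramp runs. That means 4 intermediate landings.
Ramp run (horizontal) at 1:12: 1913 × 12 = 22956 mm.
4 intermediate landings contribute 4 × 1200 = 4800 mm.
Developed length = 22956 + 4800 = 27756 mm.

27756 mm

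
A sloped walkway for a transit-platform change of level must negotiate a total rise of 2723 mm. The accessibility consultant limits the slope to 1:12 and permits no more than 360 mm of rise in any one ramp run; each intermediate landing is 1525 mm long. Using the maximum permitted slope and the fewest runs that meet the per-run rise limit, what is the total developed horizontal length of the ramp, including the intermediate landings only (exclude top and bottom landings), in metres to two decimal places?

2723 / 360 = 7.56, so 8 ramp runs are needed. That means 7 intermediate landings.
Ramp run (horizontal) at 1:12: 2723 × 12 = 32676 mm.
Intermediate landings: 7 × 1525 = 10675 mm.
Total developed length = 32676 + 10675 = 43351 mm.
= 43.35 m.

43.35 m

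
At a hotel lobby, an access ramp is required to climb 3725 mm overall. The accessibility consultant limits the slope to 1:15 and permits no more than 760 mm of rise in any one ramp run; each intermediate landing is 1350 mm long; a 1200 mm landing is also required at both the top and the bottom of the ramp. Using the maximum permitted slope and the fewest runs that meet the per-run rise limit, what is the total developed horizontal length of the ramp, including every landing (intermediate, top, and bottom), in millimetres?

63675 mm

3725 / 760 = 4.90, so 5 ramp runs are needed. That means 4 intermediate landings.
Horizontal run for 3725 mm of rise at 1:15 is 3725 × 15 = 55875 mm.
4 intermediate landings contribute 4 × 1350 = 5400 mm.
Top and bottom landings: 2 × 1200 = 2400 mm.
Total = 55875 + 5400 + 2400 = 63675 mm.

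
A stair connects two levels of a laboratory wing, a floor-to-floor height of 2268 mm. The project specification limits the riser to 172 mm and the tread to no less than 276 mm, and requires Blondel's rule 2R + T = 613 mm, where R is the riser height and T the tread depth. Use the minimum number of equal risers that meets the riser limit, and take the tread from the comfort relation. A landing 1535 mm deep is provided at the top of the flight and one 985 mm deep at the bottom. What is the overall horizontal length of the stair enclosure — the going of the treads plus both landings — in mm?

2268 / 172 = 13.186 → round up to 14 risers.
Riser R = 2268 / 14 = 162 mm, within the 172 mm limit.
Tread T = 613 − 2 × 162 = 289 mm (≥ 276 mm).
Treads = 14 − 1 = 13; going = 13 × 289 = 3757 mm.
Add landings: 3757 + 1535 + 985 = 6277 mm.

6277 mm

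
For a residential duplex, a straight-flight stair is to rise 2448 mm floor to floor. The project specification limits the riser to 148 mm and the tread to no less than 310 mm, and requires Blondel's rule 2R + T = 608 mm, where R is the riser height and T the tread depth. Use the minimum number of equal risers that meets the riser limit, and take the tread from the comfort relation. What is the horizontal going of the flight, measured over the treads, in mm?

At most 148 each: 2448/148 = 16.54, giving 17 risers.
Each riser is 2448/17 = 144 mm (≤ 148 mm).
Tread T = 608 − 2 × 144 = 320 mm (≥ 310 mm).
17 risers give 16 treads; going = 16 × 320 = 5120 mm.

5120 mm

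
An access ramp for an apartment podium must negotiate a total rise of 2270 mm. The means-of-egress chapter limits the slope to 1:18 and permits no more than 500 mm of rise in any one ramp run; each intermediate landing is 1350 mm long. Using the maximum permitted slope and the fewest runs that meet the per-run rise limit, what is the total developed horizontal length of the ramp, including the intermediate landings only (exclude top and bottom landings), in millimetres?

46260 mm

2270 / 500 = 4.54, so 5 ramp runs are needed. That means 4 intermediate landings.
Ramp run (horizontal) at 1:18: 2270 × 18 = 40860 mm.
4 intermediate landings contribute 4 × 1350 = 5400 mm.
Developed length = 40860 + 5400 = 46260 mm.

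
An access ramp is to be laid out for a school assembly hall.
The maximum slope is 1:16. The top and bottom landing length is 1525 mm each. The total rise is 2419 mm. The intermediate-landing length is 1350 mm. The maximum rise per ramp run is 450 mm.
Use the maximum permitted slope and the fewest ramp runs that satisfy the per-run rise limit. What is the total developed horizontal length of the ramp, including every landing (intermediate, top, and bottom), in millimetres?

⌈2419/450⌉ = 6 ramp runs. That means 5 intermediate landings.
Horizontal run for 2419 mm of rise at 1:16 is 2419 × 16 = 38704 mm.
5 intermediate landings contribute 5 × 1350 = 6750 mm.
Top and bottom landings: 2 × 1525 = 3050 mm.
Total = 38704 + 6750 + 3050 = 48504 mm.

48504 mm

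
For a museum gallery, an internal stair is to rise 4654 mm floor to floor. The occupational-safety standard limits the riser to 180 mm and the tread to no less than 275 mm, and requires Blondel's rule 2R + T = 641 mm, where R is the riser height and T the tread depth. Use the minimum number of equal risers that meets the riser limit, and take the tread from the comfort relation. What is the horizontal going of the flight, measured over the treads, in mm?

7075 mm

4654 / 180 = 25.856 → round up to 26 risers.
R = 4654 ÷ 26 = 179 mm.
From 2R + T = 641: T = 641 − 358 = 283 mm.
Treads = 26 − 1 = 25; going = 25 × 283 = 7075 mm.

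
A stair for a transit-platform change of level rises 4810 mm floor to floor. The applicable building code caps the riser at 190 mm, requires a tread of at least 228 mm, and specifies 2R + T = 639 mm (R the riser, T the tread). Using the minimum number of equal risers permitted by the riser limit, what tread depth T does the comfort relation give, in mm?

⌈4810/190⌉ = 26 risers.
Each riser is 4810/26 = 185 mm (≤ 190 mm).
Tread T = 639 − 2 × 185 = 269 mm (≥ 228 mm).

269 mm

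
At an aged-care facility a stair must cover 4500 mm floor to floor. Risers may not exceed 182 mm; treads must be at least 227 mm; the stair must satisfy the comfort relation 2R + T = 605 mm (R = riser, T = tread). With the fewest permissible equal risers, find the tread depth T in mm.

4500 / 182 = 24.73, so 25 risers are needed.
Riser R = 4500 / 25 = 180 mm, within the 182 mm limit.
Tread T = 605 − 2 × 180 = 245 mm (≥ 227 mm).

245 mm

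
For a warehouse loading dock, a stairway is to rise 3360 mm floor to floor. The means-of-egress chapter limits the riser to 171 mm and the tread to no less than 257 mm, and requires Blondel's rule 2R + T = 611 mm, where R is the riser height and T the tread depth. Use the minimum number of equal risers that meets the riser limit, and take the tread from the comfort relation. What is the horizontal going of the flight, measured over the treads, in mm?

3360 / 171 = 19.649 → round up to 20 risers.
Each riser is 3360/20 = 168 mm (≤ 171 mm).
T = 611 − 2·168 = 275 mm, which satisfies the 257 mm minimum.
20 risers give 19 treads; going = 19 × 275 = 5225 mm.

5225 mm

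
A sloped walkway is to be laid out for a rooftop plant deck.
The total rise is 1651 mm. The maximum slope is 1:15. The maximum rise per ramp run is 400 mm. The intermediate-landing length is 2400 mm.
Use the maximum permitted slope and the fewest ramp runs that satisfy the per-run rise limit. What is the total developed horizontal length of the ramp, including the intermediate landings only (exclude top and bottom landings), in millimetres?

34365 mm

1651 / 400 = 4.128 → round up to 5 ramp runs. That means 4 intermediate landings.
Ramp run (horizontal) at 1:15: 1651 × 15 = 24765 mm.
Intermediate landings: 4 × 2400 = 9600 mm.
Total developed length = 24765 + 9600 = 34365 mm.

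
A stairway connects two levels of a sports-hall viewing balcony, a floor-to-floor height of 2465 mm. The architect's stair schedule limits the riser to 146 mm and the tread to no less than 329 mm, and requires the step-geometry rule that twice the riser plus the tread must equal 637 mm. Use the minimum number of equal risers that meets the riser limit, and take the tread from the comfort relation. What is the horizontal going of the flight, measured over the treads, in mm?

⌈2465/146⌉ = 17 risers.
Each riser is 2465/17 = 145 mm (≤ 146 mm).
Tread T = 637 − 2 × 145 = 347 mm (≥ 329 mm).
Treads = 17 − 1 = 16; going = 16 × 347 = 5552 mm.

5552 mm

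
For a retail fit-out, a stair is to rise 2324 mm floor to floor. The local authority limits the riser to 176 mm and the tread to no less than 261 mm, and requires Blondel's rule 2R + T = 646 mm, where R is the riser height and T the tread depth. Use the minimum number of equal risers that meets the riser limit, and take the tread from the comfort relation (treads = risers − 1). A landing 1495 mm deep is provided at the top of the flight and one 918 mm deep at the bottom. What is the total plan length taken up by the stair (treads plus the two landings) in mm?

6495 mm

2324 / 176 = 13.20, so 14 risers are needed.
Each riser is 2324/14 = 166 mm (≤ 176 mm).
Tread T = 646 − 2 × 166 = 314 mm (≥ 261 mm).
Going = (14 − 1) × 314 = 4082 mm.
Add landings: 4082 + 1495 + 918 = 6495 mm.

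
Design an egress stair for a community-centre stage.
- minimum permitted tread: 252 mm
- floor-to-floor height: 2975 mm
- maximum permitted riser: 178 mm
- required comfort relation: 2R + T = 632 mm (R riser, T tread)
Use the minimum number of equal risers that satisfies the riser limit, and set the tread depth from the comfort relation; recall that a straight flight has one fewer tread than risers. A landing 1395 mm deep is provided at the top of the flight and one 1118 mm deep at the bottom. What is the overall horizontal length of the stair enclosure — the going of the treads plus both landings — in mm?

At most 178 each: 2975/178 = 16.71, giving 17 risers.
Each riser is 2975/17 = 175 mm (≤ 178 mm).
From 2R + T = 632: T = 632 − 350 = 282 mm.
Treads = 17 − 1 = 16; going = 16 × 282 = 4512 mm.
Enclosure = 4512 + 1395 + 1118 = 7025 mm.

7025 mm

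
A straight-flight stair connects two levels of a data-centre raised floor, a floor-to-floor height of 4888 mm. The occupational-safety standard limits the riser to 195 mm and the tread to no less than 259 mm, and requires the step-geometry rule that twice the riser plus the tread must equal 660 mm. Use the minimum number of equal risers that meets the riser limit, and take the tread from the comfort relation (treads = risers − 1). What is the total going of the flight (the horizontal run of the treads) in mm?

⌈4888/195⌉ = 26 risers.
Riser R = 4888 / 26 = 188 mm, within the 195 mm limit.
Tread T = 660 − 2 × 188 = 284 mm (≥ 259 mm).
26 risers give 25 treads; going = 25 × 284 = 7100 mm.

7100 mm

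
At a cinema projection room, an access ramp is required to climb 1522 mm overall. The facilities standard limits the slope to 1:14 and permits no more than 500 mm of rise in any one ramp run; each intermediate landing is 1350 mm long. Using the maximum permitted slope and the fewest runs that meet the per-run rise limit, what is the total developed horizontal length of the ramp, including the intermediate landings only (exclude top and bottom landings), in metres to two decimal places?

1522 / 500 = 3.04, so 4 ramp runs are needed. That means 3 intermediate landings.
Ramp run (horizontal) at 1:14: 1522 × 14 = 21308 mm.
Intermediate landings: 3 × 1350 = 4050 mm.
Developed length = 21308 + 4050 = 25358 mm.
= 25.36 m.

25.36 m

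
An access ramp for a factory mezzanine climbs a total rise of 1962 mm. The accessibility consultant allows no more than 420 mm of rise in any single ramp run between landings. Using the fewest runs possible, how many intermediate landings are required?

⌈1962/420⌉ = 5 ramp runs.
5 runs are separated by 4 intermediate landings.

4 intermediate landings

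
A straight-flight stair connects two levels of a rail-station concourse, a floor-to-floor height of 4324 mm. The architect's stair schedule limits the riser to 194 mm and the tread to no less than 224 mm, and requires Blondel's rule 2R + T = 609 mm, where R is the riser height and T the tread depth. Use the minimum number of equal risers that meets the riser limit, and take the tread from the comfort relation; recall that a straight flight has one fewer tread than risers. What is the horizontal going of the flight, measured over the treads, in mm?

5126 mm

⌈4324/194⌉ = 23 risers.
Riser R = 4324 / 23 = 188 mm, within the 194 mm limit.
Tread T = 609 − 2 × 188 = 233 mm (≥ 224 mm).
Going = (23 − 1) × 233 = 5126 mm.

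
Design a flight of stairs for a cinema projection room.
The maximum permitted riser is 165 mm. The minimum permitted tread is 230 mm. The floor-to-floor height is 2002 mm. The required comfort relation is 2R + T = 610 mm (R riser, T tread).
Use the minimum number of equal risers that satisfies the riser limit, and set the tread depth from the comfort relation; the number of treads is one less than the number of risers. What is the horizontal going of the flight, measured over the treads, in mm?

3624 mm

2002 / 165 = 12.13, so 13 risers are needed.
Each riser is 2002/13 = 154 mm (≤ 165 mm).
Tread T = 610 − 2 × 154 = 302 mm (≥ 230 mm).
13 risers give 12 treads; going = 12 × 302 = 3624 mm.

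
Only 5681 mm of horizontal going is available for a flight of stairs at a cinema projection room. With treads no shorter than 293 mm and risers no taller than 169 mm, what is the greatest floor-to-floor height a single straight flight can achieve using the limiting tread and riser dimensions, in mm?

3380 mm

5681 / 293 = 19.39, so 19 treads fit.
Risers = treads + 1 = 20.
Maximum height = 20 × 169 = 3380 mm.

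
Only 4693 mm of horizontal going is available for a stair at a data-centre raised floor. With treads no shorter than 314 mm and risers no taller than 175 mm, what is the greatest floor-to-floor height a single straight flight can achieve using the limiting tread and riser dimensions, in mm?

Treads that fit: ⌊4693 / 314⌋ = 14.
Risers = treads + 1 = 15.
Maximum height = 15 × 175 = 2625 mm.

2625 mm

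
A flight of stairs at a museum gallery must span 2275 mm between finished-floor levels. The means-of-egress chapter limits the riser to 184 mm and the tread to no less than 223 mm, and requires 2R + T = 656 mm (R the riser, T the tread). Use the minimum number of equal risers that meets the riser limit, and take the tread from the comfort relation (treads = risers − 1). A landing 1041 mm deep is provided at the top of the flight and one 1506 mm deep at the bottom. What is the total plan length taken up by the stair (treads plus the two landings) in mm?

6219 mm

2275 / 184 = 12.364 → round up to 13 risers.
R = 2275 ÷ 13 = 175 mm.
From 2R + T = 656: T = 656 − 350 = 306 mm.
13 risers give 12 treads; going = 12 × 306 = 3672 mm.
Enclosure = 3672 + 1041 + 1506 = 6219 mm.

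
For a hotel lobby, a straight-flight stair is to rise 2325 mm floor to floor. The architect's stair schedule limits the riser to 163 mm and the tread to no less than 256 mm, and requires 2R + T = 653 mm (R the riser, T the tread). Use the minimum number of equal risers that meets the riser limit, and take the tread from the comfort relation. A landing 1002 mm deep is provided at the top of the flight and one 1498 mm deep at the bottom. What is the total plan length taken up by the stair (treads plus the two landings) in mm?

7302 mm

At most 163 each: 2325/163 = 14.26, giving 15 risers.
Riser R = 2325 / 15 = 155 mm, within the 163 mm limit.
T = 653 − 2·155 = 343 mm, which satisfies the 256 mm minimum.
Treads = 15 − 1 = 14; going = 14 × 343 = 4802 mm.
Add landings: 4802 + 1002 + 1498 = 7302 mm.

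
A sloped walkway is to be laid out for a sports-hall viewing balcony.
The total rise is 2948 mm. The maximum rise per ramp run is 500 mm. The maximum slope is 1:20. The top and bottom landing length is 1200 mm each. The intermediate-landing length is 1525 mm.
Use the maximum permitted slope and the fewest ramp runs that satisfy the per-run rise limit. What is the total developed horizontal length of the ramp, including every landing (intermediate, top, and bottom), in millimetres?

2948 / 500 = 5.896 → round up to 6 ramp runs. That means 5 intermediate landings.
Horizontal run for 2948 mm of rise at 1:20 is 2948 × 20 = 58960 mm.
5 intermediate landings contribute 5 × 1525 = 7625 mm.
Top and bottom landings: 2 × 1200 = 2400 mm.
Total = 58960 + 7625 + 2400 = 68985 mm.

68985 mm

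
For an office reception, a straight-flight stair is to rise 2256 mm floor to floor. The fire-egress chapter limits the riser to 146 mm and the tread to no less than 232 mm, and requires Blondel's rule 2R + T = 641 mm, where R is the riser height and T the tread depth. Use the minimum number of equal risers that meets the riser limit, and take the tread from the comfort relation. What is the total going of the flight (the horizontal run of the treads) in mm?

5385 mm

2256 / 146 = 15.45, so 16 risers are needed.
Each riser is 2256/16 = 141 mm (≤ 146 mm).
From 2R + T = 641: T = 641 − 282 = 359 mm.
Treads = 16 − 1 = 15; going = 15 × 359 = 5385 mm.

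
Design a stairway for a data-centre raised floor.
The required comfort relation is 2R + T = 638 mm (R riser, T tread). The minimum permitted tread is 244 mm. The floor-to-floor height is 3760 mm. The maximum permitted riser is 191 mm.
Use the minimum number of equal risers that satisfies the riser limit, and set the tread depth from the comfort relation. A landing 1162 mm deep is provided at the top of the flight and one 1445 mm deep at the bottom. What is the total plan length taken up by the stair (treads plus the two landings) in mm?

7585 mm

3760 / 191 = 19.686 → round up to 20 risers.
Riser R = 3760 / 20 = 188 mm, within the 191 mm limit.
Tread T = 638 − 2 × 188 = 262 mm (≥ 244 mm).
Treads = 20 − 1 = 19; going = 19 × 262 = 4978 mm.
Add landings: 4978 + 1162 + 1445 = 7585 mm.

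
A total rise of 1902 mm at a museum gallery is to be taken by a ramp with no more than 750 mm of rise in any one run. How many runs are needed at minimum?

At most 750 each: 1902/750 = 2.54, giving 3 ramp runs.

3 runs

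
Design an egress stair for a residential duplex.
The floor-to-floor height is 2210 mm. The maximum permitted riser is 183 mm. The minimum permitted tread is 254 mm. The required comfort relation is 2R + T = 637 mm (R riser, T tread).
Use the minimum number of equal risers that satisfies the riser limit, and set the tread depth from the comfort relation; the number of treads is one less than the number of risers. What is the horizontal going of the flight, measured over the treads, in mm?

2210 / 183 = 12.077 → round up to 13 risers.
Each riser is 2210/13 = 170 mm (≤ 183 mm).
T = 637 − 2·170 = 297 mm, which satisfies the 254 mm minimum.
Treads = 13 − 1 = 12; going = 12 × 297 = 3564 mm.

3564 mm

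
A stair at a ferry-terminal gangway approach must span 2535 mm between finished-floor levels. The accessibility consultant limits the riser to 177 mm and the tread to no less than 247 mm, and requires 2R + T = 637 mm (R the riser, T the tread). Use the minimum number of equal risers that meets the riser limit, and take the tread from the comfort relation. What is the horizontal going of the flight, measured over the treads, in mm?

⌈2535/177⌉ = 15 risers.
Each riser is 2535/15 = 169 mm (≤ 177 mm).
Tread T = 637 − 2 × 169 = 299 mm (≥ 247 mm).
Going = (15 − 1) × 299 = 4186 mm.

4186 mm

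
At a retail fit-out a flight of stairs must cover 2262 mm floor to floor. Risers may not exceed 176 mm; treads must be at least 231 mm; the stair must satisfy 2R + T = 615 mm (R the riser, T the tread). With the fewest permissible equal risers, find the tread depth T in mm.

At most 176 each: 2262/176 = 12.85, giving 13 risers.
R = 2262 ÷ 13 = 174 mm.
T = 615 − 2·174 = 267 mm, which satisfies the 231 mm minimum.

267 mm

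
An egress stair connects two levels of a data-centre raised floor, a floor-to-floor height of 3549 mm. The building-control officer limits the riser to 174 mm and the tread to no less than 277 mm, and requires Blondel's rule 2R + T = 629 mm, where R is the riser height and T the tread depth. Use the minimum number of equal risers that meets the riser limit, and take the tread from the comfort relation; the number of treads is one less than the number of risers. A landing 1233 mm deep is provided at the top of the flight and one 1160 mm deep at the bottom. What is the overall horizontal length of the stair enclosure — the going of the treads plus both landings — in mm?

3549 / 174 = 20.40, so 21 risers are needed.
Riser R = 3549 / 21 = 169 mm, within the 174 mm limit.
T = 629 − 2·169 = 291 mm, which satisfies the 277 mm minimum.
21 risers give 20 treads; going = 20 × 291 = 5820 mm.
Enclosure = 5820 + 1233 + 1160 = 8213 mm.

8213 mm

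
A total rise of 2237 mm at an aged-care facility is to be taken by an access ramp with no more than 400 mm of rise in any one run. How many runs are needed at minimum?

⌈2237/400⌉ = 6 ramp runs.

6 runs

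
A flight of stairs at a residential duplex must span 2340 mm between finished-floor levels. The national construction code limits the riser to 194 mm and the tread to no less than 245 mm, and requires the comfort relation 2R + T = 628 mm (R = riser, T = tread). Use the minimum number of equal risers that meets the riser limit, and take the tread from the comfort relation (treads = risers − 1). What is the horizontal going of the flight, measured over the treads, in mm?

3216 mm

⌈2340/194⌉ = 13 risers.
Riser R = 2340 / 13 = 180 mm, within the 194 mm limit.
From 2R + T = 628: T = 628 − 360 = 268 mm.
Going = (13 − 1) × 268 = 3216 mm.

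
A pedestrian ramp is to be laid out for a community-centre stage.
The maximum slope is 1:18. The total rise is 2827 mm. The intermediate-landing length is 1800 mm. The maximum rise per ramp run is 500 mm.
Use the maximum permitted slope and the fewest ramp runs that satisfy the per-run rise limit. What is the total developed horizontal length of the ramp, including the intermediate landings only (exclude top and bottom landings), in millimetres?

59886 mm

⌈2827/500⌉ = 6 ramp runs. That means 5 intermediate landings.
Ramp run (horizontal) at 1:18: 2827 × 18 = 50886 mm.
5 intermediate landings contribute 5 × 1800 = 9000 mm.
Total developed length = 50886 + 9000 = 59886 mm.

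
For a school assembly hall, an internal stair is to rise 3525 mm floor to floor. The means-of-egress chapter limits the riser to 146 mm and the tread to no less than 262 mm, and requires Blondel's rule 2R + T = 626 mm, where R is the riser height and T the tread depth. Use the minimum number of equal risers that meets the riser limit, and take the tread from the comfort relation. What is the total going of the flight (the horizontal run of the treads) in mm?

3525 / 146 = 24.144 → round up to 25 risers.
Riser R = 3525 / 25 = 141 mm, within the 146 mm limit.
Tread T = 626 − 2 × 141 = 344 mm (≥ 262 mm).
Treads = 25 − 1 = 24; going = 24 × 344 = 8256 mm.

8256 mm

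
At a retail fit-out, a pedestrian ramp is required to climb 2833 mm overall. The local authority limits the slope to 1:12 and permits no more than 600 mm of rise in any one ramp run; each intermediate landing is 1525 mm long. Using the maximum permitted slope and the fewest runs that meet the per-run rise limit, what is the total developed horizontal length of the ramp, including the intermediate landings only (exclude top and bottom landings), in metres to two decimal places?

40.10 m

2833 / 600 = 4.72, so 5 ramp runs are needed. That means 4 intermediate landings.
Horizontal run for 2833 mm of rise at 1:12 is 2833 × 12 = 33996 mm.
4 intermediate landings contribute 4 × 1525 = 6100 mm.
Developed length = 33996 + 6100 = 40096 mm.
= 40.10 m.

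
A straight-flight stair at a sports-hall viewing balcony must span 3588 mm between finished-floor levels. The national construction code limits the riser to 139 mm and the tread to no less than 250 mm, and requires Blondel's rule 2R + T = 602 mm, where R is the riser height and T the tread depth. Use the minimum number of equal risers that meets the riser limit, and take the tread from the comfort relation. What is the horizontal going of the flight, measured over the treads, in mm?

8150 mm

⌈3588/139⌉ = 26 risers.
Riser R = 3588 / 26 = 138 mm, within the 139 mm limit.
Tread T = 602 − 2 × 138 = 326 mm (≥ 250 mm).
Treads = 26 − 1 = 25; going = 25 × 326 = 8150 mm.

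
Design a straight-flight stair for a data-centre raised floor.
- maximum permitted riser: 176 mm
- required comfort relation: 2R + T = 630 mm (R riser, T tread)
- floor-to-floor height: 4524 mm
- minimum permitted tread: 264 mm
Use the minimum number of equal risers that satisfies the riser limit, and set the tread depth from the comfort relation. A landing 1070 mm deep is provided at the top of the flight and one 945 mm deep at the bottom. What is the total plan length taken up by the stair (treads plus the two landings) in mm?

9065 mm

At most 176 each: 4524/176 = 25.70, giving 26 risers.
Each riser is 4524/26 = 174 mm (≤ 176 mm).
T = 630 − 2·174 = 282 mm, which satisfies the 264 mm minimum.
Treads = 26 − 1 = 25; going = 25 × 282 = 7050 mm.
Enclosure = 7050 + 1070 + 945 = 9065 mm.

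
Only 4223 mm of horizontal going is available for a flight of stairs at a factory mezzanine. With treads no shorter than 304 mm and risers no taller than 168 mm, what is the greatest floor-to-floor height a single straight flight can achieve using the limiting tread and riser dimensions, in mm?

2352 mm

Treads that fit: ⌊4223 / 304⌋ = 13.
Risers = treads + 1 = 14.
Maximum height = 14 × 168 = 2352 mm.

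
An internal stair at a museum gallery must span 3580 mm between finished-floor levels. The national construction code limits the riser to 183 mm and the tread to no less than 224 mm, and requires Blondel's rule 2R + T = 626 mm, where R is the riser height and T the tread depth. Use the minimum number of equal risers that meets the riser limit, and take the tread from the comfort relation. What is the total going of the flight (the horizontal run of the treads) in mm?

⌈3580/183⌉ = 20 risers.
Each riser is 3580/20 = 179 mm (≤ 183 mm).
Tread T = 626 − 2 × 179 = 268 mm (≥ 224 mm).
Going = (20 − 1) × 268 = 5092 mm.

5092 mm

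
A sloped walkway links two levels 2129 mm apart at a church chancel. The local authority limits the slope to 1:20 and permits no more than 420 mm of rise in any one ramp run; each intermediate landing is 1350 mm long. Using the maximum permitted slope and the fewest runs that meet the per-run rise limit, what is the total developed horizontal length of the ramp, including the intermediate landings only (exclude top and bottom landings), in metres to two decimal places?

2129 / 420 = 5.07, so 6 ramp runs are needed. That means 5 intermediate landings.
Horizontal run for 2129 mm of rise at 1:20 is 2129 × 20 = 42580 mm.
5 intermediate landings contribute 5 × 1350 = 6750 mm.
Developed length = 42580 + 6750 = 49330 mm.
= 49.33 m.

49.33 m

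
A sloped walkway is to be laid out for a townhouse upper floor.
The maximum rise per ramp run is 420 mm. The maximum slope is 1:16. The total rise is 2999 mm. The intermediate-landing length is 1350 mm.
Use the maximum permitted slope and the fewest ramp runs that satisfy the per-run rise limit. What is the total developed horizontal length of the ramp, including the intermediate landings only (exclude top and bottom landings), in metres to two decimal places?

57.43 m

At most 420 each: 2999/420 = 7.14, giving 8 ramp runs. That means 7 intermediate landings.
Horizontal run for 2999 mm of rise at 1:16 is 2999 × 16 = 47984 mm.
Intermediate landings: 7 × 1350 = 9450 mm.
Total developed length = 47984 + 9450 = 57434 mm.
= 57.43 m.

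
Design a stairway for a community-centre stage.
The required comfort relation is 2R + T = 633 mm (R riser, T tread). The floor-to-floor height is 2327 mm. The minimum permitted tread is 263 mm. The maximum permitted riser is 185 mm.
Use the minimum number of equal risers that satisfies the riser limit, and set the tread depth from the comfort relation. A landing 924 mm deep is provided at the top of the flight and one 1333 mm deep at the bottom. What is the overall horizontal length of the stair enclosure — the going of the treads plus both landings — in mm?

At most 185 each: 2327/185 = 12.58, giving 13 risers.
Riser R = 2327 / 13 = 179 mm, within the 185 mm limit.
T = 633 − 2·179 = 275 mm, which satisfies the 263 mm minimum.
13 risers give 12 treads; going = 12 × 275 = 3300 mm.
Enclosure = 3300 + 924 + 1333 = 5557 mm.

5557 mm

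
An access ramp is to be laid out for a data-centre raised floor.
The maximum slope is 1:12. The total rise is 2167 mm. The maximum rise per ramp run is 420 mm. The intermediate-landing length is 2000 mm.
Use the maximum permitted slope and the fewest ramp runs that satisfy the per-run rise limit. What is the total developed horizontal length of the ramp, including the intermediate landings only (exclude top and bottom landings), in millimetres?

2167 / 420 = 5.160 → round up to 6 ramp runs. That means 5 intermediate landings.
Horizontal run for 2167 mm of rise at 1:12 is 2167 × 12 = 26004 mm.
5 intermediate landings contribute 5 × 2000 = 10000 mm.
Total developed length = 26004 + 10000 = 36004 mm.

36004 mm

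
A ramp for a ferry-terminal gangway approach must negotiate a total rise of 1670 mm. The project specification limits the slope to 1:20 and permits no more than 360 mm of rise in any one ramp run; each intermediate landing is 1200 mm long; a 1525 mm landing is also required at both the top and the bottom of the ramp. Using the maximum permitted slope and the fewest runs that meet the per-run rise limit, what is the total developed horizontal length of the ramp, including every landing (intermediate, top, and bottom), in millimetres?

41250 mm

1670 / 360 = 4.639 → round up to 5 ramp runs. That means 4 intermediate landings.
Horizontal run for 1670 mm of rise at 1:20 is 1670 × 20 = 33400 mm.
4 intermediate landings contribute 4 × 1200 = 4800 mm.
Top and bottom landings: 2 × 1525 = 3050 mm.
Total = 33400 + 4800 + 3050 = 41250 mm.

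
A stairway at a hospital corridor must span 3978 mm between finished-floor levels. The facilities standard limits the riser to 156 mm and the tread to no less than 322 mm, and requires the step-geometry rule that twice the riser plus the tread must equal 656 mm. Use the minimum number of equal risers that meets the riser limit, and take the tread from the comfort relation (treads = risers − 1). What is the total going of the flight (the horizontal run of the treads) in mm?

At most 156 each: 3978/156 = 25.50, giving 26 risers.
R = 3978 ÷ 26 = 153 mm.
T = 656 − 2·153 = 350 mm, which satisfies the 322 mm minimum.
26 risers give 25 treads; going = 25 × 350 = 8750 mm.

8750 mm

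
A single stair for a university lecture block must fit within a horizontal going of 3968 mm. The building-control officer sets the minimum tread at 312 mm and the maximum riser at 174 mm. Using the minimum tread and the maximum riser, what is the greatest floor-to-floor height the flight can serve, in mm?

2262 mm

Treads that fit: ⌊3968 / 312⌋ = 12.
Risers = treads + 1 = 13.
Maximum height = 13 × 174 = 2262 mm.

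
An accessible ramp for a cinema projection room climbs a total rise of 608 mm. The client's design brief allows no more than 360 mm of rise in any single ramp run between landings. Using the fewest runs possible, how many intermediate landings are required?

1 intermediate landings

608 / 360 = 1.689 → round up to 2 ramp runs.
2 runs are separated by 1 intermediate landings.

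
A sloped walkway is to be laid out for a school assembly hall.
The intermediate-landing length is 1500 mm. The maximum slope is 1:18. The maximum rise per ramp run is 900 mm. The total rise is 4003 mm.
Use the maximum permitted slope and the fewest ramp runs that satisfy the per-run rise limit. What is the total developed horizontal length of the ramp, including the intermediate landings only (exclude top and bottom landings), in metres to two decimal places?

78.05 m

4003 / 900 = 4.448 → round up to 5 ramp runs. That means 4 intermediate landings.
Horizontal run for 4003 mm of rise at 1:18 is 4003 × 18 = 72054 mm.
Intermediate landings: 4 × 1500 = 6000 mm.
Total developed length = 72054 + 6000 = 78054 mm.
= 78.05 m.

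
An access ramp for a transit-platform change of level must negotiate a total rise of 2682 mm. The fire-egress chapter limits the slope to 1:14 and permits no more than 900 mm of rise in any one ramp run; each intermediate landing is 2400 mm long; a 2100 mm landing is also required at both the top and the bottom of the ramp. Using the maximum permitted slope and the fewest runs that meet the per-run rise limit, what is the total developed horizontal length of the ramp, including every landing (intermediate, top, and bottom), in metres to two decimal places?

46.55 m

2682 / 900 = 2.980 → round up to 3 ramp runs. That means 2 intermediate landings.
Ramp run (horizontal) at 1:14: 2682 × 14 = 37548 mm.
2 intermediate landings contribute 2 × 2400 = 4800 mm.
Top and bottom landings: 2 × 2100 = 4200 mm.
Total = 37548 + 4800 + 4200 = 46548 mm.
= 46.55 m.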